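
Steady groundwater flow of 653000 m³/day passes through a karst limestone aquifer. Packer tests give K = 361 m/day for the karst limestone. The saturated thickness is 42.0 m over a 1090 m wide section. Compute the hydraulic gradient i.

0.0395

Cross-sectional area A = 1090 × 42.0 = 45780 m².
From Q = K·A·i, i = Q / (K·A) = 653000 / (361.0 × 45780) = 0.03951.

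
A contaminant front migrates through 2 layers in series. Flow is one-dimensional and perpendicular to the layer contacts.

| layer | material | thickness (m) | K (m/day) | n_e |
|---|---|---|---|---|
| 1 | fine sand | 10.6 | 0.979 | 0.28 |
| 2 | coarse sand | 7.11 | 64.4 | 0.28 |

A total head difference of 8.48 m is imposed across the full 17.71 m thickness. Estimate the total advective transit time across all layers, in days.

6.40

With flow normal to the layers, continuity requires the same specific discharge q through every layer.
Σ(b_i/K_i) = 10.6/0.979 + 7.11/64.4 = 10.94 d.
q = Δh / Σ(b_i/K_i) = 8.48 / 10.94 = 0.7753 m/day.
In each layer the seepage velocity is v_i = q/n_i, so the layer transit time is t_i = b_i·n_i / q:
  layer 1 (fine sand): t_1 = 10.6 × 0.28 / 0.7753 = 3.828 d
  layer 2 (coarse sand): t_2 = 7.11 × 0.28 / 0.7753 = 2.568 d
Total t = Σ t_i = 6.396 days.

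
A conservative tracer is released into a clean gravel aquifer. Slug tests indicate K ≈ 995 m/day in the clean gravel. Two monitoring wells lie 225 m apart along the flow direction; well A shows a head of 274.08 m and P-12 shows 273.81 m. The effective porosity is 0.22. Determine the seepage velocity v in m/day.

Hydraulic gradient i = (274.08 − 273.81) / 225 = 0.27 / 225 = 0.001200.
Darcy flux q = K · i = 995.0 × 0.001200 = 1.194 m/day.
Seepage velocity v = q / n_e = 1.194 / 0.22 = 5.427 m/day.

5.43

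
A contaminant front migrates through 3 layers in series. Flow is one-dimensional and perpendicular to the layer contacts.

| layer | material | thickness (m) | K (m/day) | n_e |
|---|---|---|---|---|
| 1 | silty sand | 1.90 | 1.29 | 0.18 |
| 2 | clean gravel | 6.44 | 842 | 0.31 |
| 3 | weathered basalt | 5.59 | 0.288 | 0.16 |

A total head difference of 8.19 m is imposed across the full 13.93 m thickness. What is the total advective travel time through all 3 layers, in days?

8.25

With flow normal to the layers, continuity requires the same specific discharge q through every layer.
Σ(b_i/K_i) = 1.90/1.29 + 6.44/842 + 5.59/0.288 = 20.89 d.
q = Δh / Σ(b_i/K_i) = 8.19 / 20.89 = 0.3920 m/day.
In each layer the seepage velocity is v_i = q/n_i, so the layer transit time is t_i = b_i·n_i / q:
  layer 1 (silty sand): t_1 = 1.90 × 0.18 / 0.3920 = 0.8723 d
  layer 2 (clean gravel): t_2 = 6.44 × 0.31 / 0.3920 = 5.092 d
  layer 3 (weathered basalt): t_3 = 5.59 × 0.16 / 0.3920 = 2.281 d
Total t = Σ t_i = 8.246 days.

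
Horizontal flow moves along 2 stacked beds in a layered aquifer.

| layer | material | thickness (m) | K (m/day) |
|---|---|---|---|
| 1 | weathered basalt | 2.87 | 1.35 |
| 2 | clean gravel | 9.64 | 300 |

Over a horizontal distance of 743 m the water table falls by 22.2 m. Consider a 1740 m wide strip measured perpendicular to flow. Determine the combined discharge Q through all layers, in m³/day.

151000

Flow is parallel to layering, so each bed carries its own Darcy discharge and the transmissivities add.
Σ(K_i·b_i) = 1.35×2.87 + 300×9.64 = 2896 m²/day.
Hydraulic gradient i = Δh / L = 22.2 / 743 = 0.02988.
Q = Σ(K_i·b_i) · W · i = 2896 × 1740 × 0.02988 = 1.506e+05 m³/day.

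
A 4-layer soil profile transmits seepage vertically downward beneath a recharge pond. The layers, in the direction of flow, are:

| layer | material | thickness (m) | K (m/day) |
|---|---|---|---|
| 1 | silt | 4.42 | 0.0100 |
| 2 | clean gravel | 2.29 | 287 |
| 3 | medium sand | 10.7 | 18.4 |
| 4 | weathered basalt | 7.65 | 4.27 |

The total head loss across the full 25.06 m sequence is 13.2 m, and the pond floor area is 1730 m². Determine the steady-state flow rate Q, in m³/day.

Flow is perpendicular to layering, so the layers act in series and the equivalent K is the thickness-weighted harmonic mean.
Total thickness L = 4.42 + 2.29 + 10.7 + 7.65 = 25.06 m.
Σ(b_i/K_i) = 4.42/0.0100 + 2.29/287 + 10.7/18.4 + 7.65/4.27 = 444.4 d.
K_eq = L / Σ(b_i/K_i) = 25.06 / 444.4 = 0.05639 m/day.
Q = K_eq · A · (Δh/L) = 0.05639 × 1730 × (13.2/25.06) = 51.39 m³/day.

51.4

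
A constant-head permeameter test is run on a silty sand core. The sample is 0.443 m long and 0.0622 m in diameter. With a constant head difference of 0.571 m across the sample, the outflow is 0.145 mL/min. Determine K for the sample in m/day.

Cross-sectional area A = π·(d/2)² = π × (0.0622/2)² = 0.003039 m².
Convert discharge: 0.145 mL/min = 2.417e-09 m³/s.
Darcy's law rearranged: K = Q·L / (A·Δh) = 2.417e-09 × 0.443 / (0.003039 × 0.571) = 6.170e-07 m/s = 0.05331 m/day.

0.0533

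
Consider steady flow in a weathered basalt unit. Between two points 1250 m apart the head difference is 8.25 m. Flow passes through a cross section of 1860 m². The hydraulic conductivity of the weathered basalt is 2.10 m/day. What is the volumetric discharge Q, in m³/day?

25.8

Hydraulic gradient i = Δh / L = 8.25 / 1250 = 0.006600.
Darcy's law: Q = K · A · i = 2.100 × 1860 × 0.006600 = 25.78 m³/day.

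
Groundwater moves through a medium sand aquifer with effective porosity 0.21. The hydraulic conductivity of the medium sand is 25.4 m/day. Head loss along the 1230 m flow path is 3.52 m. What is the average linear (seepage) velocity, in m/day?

Hydraulic gradient i = Δh / L = 3.52 / 1230 = 0.002862.
Darcy flux q = K · i = 25.40 × 0.002862 = 0.07269 m/day.
Seepage velocity v = q / n_e = 0.07269 / 0.21 = 0.3461 m/day.

0.346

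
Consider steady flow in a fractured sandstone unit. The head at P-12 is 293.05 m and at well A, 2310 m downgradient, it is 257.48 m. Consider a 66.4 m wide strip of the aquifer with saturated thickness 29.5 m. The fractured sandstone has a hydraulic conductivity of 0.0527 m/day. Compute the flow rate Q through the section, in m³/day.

1.59

Cross-sectional area A = 66.4 × 29.5 = 1959 m².
Hydraulic gradient i = (293.05 − 257.48) / 2310 = 35.57 / 2310 = 0.01540.
Darcy's law: Q = K · A · i = 0.05270 × 1959 × 0.01540 = 1.590 m³/day.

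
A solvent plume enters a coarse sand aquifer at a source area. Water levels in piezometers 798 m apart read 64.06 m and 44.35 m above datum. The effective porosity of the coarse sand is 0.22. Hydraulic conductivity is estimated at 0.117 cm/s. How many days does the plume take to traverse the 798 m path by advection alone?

70.3

Convert K: 0.117 cm/s × 864 = 101.1 m/day.
Hydraulic gradient i = (64.06 − 44.35) / 798 = 19.71 / 798 = 0.02470.
Darcy flux q = K · i = 101.1 × 0.02470 = 2.497 m/day.
Seepage velocity v = q / n_e = 2.497 / 0.22 = 11.35 m/day.
Travel time t = L / v = 798 / 11.35 = 70.31 days.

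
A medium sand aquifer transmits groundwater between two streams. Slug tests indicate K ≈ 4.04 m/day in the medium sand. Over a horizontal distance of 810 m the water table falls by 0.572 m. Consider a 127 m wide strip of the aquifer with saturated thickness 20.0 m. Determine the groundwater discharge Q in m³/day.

7.25

Cross-sectional area A = 127 × 20.0 = 2540 m².
Hydraulic gradient i = Δh / L = 0.572 / 810 = 0.0007062.
Darcy's law: Q = K · A · i = 4.040 × 2540 × 0.0007062 = 7.246 m³/day.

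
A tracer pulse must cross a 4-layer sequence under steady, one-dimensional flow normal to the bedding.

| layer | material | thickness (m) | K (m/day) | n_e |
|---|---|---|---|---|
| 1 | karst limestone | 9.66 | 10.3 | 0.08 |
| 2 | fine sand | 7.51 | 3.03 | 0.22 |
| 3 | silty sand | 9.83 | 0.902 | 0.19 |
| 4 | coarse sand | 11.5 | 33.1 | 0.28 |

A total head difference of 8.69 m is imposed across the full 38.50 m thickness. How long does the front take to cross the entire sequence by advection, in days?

With flow normal to the layers, continuity requires the same specific discharge q through every layer.
Σ(b_i/K_i) = 9.66/10.3 + 7.51/3.03 + 9.83/0.902 + 11.5/33.1 = 14.66 d.
q = Δh / Σ(b_i/K_i) = 8.69 / 14.66 = 0.5927 m/day.
In each layer the seepage velocity is v_i = q/n_i, so the layer transit time is t_i = b_i·n_i / q:
  layer 1 (karst limestone): t_1 = 9.66 × 0.08 / 0.5927 = 1.304 d
  layer 2 (fine sand): t_2 = 7.51 × 0.22 / 0.5927 = 2.788 d
  layer 3 (silty sand): t_3 = 9.83 × 0.19 / 0.5927 = 3.151 d
  layer 4 (coarse sand): t_4 = 11.5 × 0.28 / 0.5927 = 5.433 d
Total t = Σ t_i = 12.68 days.

12.7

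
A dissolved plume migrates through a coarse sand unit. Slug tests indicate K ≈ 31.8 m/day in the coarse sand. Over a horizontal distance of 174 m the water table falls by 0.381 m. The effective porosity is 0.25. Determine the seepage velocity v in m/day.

Hydraulic gradient i = Δh / L = 0.381 / 174 = 0.002190.
Darcy flux q = K · i = 31.80 × 0.002190 = 0.06963 m/day.
Seepage velocity v = q / n_e = 0.06963 / 0.25 = 0.2785 m/day.

0.279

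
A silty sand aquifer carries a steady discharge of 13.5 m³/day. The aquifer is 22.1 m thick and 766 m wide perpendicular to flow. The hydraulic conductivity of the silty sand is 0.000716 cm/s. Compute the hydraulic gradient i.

0.00129

Convert K: 0.000716 cm/s × 864 = 0.6186 m/day.
Cross-sectional area A = 766 × 22.1 = 16929 m².
From Q = K·A·i, i = Q / (K·A) = 13.5 / (0.6186 × 16929) = 0.001289.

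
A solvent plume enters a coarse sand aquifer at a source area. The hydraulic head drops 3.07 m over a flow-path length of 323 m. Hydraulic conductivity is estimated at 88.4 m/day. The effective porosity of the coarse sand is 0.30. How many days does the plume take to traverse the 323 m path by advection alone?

Hydraulic gradient i = Δh / L = 3.07 / 323 = 0.009505.
Darcy flux q = K · i = 88.40 × 0.009505 = 0.8402 m/day.
Seepage velocity v = q / n_e = 0.8402 / 0.30 = 2.801 m/day.
Travel time t = L / v = 323 / 2.801 = 115.3 days.

115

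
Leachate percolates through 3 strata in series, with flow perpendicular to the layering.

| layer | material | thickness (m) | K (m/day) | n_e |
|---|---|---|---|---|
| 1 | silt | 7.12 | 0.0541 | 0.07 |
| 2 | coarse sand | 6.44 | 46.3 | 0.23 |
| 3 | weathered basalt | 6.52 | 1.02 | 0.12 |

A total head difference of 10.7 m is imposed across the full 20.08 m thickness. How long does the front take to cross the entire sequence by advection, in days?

With flow normal to the layers, continuity requires the same specific discharge q through every layer.
Σ(b_i/K_i) = 7.12/0.0541 + 6.44/46.3 + 6.52/1.02 = 138.1 d.
q = Δh / Σ(b_i/K_i) = 10.7 / 138.1 = 0.07746 m/day.
In each layer the seepage velocity is v_i = q/n_i, so the layer transit time is t_i = b_i·n_i / q:
  layer 1 (silt): t_1 = 7.12 × 0.07 / 0.07746 = 6.434 d
  layer 2 (coarse sand): t_2 = 6.44 × 0.23 / 0.07746 = 19.12 d
  layer 3 (weathered basalt): t_3 = 6.52 × 0.12 / 0.07746 = 10.10 d
Total t = Σ t_i = 35.66 days.

35.7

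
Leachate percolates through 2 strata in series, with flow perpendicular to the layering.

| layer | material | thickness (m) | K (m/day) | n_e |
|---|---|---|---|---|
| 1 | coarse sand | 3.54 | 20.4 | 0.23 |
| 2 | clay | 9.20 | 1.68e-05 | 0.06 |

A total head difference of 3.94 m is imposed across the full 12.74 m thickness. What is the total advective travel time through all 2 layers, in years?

520

With flow normal to the layers, continuity requires the same specific discharge q through every layer.
Σ(b_i/K_i) = 3.54/20.4 + 9.20/1.68e-05 = 5.476e+05 d.
q = Δh / Σ(b_i/K_i) = 3.94 / 5.476e+05 = 7.195e-06 m/day.
In each layer the seepage velocity is v_i = q/n_i, so the layer transit time is t_i = b_i·n_i / q:
  layer 1 (coarse sand): t_1 = 3.54 × 0.23 / 7.195e-06 = 1.132e+05 d
  layer 2 (clay): t_2 = 9.20 × 0.06 / 7.195e-06 = 76722 d
Total t = Σ t_i = 1.899e+05 days = 519.9 years.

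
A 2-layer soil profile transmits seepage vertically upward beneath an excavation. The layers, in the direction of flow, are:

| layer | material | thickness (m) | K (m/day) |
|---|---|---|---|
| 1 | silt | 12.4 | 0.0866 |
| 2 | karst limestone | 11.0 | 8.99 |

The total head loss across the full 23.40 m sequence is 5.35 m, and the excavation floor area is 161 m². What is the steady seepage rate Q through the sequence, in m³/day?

5.96

Flow is perpendicular to layering, so the layers act in series and the equivalent K is the thickness-weighted harmonic mean.
Total thickness L = 12.4 + 11.0 = 23.40 m.
Σ(b_i/K_i) = 12.4/0.0866 + 11.0/8.99 = 144.4 d.
K_eq = L / Σ(b_i/K_i) = 23.40 / 144.4 = 0.1620 m/day.
Q = K_eq · A · (Δh/L) = 0.1620 × 161 × (5.35/23.40) = 5.965 m³/day.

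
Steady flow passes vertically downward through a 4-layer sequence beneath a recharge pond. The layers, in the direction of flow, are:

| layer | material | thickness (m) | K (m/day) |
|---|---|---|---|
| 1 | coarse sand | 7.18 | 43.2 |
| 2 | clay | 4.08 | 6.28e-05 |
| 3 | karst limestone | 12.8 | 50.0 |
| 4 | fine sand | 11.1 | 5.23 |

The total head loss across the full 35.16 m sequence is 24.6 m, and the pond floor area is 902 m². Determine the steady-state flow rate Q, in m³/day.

0.342

Flow is perpendicular to layering, so the layers act in series and the equivalent K is the thickness-weighted harmonic mean.
Total thickness L = 7.18 + 4.08 + 12.8 + 11.1 = 35.16 m.
Σ(b_i/K_i) = 7.18/43.2 + 4.08/6.28e-05 + 12.8/50.0 + 11.1/5.23 = 64971 d.
K_eq = L / Σ(b_i/K_i) = 35.16 / 64971 = 0.0005412 m/day.
Q = K_eq · A · (Δh/L) = 0.0005412 × 902 × (24.6/35.16) = 0.3415 m³/day.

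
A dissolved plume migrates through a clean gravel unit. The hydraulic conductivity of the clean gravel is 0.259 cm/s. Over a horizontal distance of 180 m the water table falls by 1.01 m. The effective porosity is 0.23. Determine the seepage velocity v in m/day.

5.46

Convert K: 0.259 cm/s × 864 = 223.8 m/day.
Hydraulic gradient i = Δh / L = 1.01 / 180 = 0.005611.
Darcy flux q = K · i = 223.8 × 0.005611 = 1.256 m/day.
Seepage velocity v = q / n_e = 1.256 / 0.23 = 5.459 m/day.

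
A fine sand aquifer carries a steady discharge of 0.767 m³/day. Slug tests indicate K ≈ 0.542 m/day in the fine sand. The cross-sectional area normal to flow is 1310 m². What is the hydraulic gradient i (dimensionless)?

From Q = K·A·i, i = Q / (K·A) = 0.767 / (0.5420 × 1310) = 0.001080.

0.00108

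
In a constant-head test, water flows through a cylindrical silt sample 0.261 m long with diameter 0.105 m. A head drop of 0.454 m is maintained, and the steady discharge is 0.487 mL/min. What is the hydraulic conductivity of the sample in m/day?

Cross-sectional area A = π·(d/2)² = π × (0.105/2)² = 0.008659 m².
Convert discharge: 0.487 mL/min = 8.117e-09 m³/s.
Darcy's law rearranged: K = Q·L / (A·Δh) = 8.117e-09 × 0.261 / (0.008659 × 0.454) = 5.389e-07 m/s = 0.04656 m/day.

0.0466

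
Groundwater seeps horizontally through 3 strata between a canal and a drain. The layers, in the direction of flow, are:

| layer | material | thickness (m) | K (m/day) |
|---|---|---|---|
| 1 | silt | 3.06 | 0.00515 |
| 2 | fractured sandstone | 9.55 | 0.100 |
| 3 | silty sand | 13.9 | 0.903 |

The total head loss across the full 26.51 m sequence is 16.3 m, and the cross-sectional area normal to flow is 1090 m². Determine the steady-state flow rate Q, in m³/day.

25.2

Flow is perpendicular to layering, so the layers act in series and the equivalent K is the thickness-weighted harmonic mean.
Total thickness L = 3.06 + 9.55 + 13.9 = 26.51 m.
Σ(b_i/K_i) = 3.06/0.00515 + 9.55/0.100 + 13.9/0.903 = 705.1 d.
K_eq = L / Σ(b_i/K_i) = 26.51 / 705.1 = 0.03760 m/day.
Q = K_eq · A · (Δh/L) = 0.03760 × 1090 × (16.3/26.51) = 25.20 m³/day.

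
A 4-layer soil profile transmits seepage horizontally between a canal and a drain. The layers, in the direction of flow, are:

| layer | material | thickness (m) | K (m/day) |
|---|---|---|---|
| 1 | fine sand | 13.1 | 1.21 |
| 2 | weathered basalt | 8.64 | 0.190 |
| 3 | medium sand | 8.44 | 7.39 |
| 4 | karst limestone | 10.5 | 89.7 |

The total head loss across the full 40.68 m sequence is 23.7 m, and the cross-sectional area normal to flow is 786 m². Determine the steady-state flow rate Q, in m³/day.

324

Flow is perpendicular to layering, so the layers act in series and the equivalent K is the thickness-weighted harmonic mean.
Total thickness L = 13.1 + 8.64 + 8.44 + 10.5 = 40.68 m.
Σ(b_i/K_i) = 13.1/1.21 + 8.64/0.190 + 8.44/7.39 + 10.5/89.7 = 57.56 d.
K_eq = L / Σ(b_i/K_i) = 40.68 / 57.56 = 0.7067 m/day.
Q = K_eq · A · (Δh/L) = 0.7067 × 786 × (23.7/40.68) = 323.6 m³/day.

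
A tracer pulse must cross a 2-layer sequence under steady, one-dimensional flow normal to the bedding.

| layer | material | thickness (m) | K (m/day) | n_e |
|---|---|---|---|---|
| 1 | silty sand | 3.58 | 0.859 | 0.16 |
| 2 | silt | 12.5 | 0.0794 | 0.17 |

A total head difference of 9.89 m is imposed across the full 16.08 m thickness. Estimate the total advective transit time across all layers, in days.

With flow normal to the layers, continuity requires the same specific discharge q through every layer.
Σ(b_i/K_i) = 3.58/0.859 + 12.5/0.0794 = 161.6 d.
q = Δh / Σ(b_i/K_i) = 9.89 / 161.6 = 0.06120 m/day.
In each layer the seepage velocity is v_i = q/n_i, so the layer transit time is t_i = b_i·n_i / q:
  layer 1 (silty sand): t_1 = 3.58 × 0.16 / 0.06120 = 9.359 d
  layer 2 (silt): t_2 = 12.5 × 0.17 / 0.06120 = 34.72 d
Total t = Σ t_i = 44.08 days.

44.1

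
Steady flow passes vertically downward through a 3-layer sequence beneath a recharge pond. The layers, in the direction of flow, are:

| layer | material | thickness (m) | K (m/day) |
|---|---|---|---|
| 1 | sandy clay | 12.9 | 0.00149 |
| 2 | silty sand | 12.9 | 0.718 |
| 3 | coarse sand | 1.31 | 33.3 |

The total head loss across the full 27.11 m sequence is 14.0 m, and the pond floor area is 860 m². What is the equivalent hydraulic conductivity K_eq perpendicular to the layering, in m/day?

Flow is perpendicular to layering, so the layers act in series and the equivalent K is the thickness-weighted harmonic mean.
Total thickness L = 12.9 + 12.9 + 1.31 = 27.11 m.
Σ(b_i/K_i) = 12.9/0.00149 + 12.9/0.718 + 1.31/33.3 = 8676 d.
K_eq = L / Σ(b_i/K_i) = 27.11 / 8676 = 0.003125 m/day.

0.00312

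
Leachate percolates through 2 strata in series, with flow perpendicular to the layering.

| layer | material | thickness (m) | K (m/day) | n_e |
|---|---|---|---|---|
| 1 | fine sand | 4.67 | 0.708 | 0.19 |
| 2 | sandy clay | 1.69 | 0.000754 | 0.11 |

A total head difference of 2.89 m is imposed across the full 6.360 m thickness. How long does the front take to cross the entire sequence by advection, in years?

2.29

With flow normal to the layers, continuity requires the same specific discharge q through every layer.
Σ(b_i/K_i) = 4.67/0.708 + 1.69/0.000754 = 2248 d.
q = Δh / Σ(b_i/K_i) = 2.89 / 2248 = 0.001286 m/day.
In each layer the seepage velocity is v_i = q/n_i, so the layer transit time is t_i = b_i·n_i / q:
  layer 1 (fine sand): t_1 = 4.67 × 0.19 / 0.001286 = 690.2 d
  layer 2 (sandy clay): t_2 = 1.69 × 0.11 / 0.001286 = 144.6 d
Total t = Σ t_i = 834.8 days = 2.286 years.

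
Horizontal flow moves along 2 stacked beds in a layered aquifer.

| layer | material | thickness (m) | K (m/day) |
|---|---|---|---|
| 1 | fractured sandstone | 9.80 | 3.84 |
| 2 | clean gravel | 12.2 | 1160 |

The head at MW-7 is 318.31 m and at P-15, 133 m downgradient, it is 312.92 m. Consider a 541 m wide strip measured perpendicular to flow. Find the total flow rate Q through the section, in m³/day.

311000

Flow is parallel to layering, so each bed carries its own Darcy discharge and the transmissivities add.
Σ(K_i·b_i) = 3.84×9.80 + 1160×12.2 = 14190 m²/day.
Hydraulic gradient i = (318.31 − 312.92) / 133 = 5.39 / 133 = 0.04053.
Q = Σ(K_i·b_i) · W · i = 14190 × 541 × 0.04053 = 3.111e+05 m³/day.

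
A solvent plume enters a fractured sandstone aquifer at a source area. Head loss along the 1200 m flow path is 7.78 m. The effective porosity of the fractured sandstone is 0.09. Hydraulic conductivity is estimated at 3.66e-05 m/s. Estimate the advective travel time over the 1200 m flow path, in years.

14.4

Convert K: 3.66e-05 m/s × 86400 = 3.162 m/day.
Hydraulic gradient i = Δh / L = 7.78 / 1200 = 0.006483.
Darcy flux q = K · i = 3.162 × 0.006483 = 0.02050 m/day.
Seepage velocity v = q / n_e = 0.02050 / 0.09 = 0.2278 m/day.
Travel time t = L / v = 1200 / 0.2278 = 5268 days = 14.42 years.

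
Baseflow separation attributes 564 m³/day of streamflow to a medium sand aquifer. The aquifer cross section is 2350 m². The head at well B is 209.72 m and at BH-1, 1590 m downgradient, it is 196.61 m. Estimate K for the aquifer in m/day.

29.1

Hydraulic gradient i = (209.72 − 196.61) / 1590 = 13.11 / 1590 = 0.008245.
From Q = K·A·i, K = Q / (A·i) = 564 / (2350 × 0.008245) = 29.11 m/day.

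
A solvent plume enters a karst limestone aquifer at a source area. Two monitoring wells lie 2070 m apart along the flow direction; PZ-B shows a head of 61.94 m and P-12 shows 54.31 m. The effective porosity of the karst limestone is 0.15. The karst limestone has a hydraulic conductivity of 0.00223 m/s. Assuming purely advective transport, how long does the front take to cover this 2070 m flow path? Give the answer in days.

Convert K: 0.00223 m/s × 86400 = 192.7 m/day.
Hydraulic gradient i = (61.94 − 54.31) / 2070 = 7.63 / 2070 = 0.003686.
Darcy flux q = K · i = 192.7 × 0.003686 = 0.7102 m/day.
Seepage velocity v = q / n_e = 0.7102 / 0.15 = 4.735 m/day.
Travel time t = L / v = 2070 / 4.735 = 437.2 days.

437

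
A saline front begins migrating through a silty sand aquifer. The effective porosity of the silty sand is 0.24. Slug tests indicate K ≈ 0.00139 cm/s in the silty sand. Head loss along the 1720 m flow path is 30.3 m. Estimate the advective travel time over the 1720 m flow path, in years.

Convert K: 0.00139 cm/s × 864 = 1.201 m/day.
Hydraulic gradient i = Δh / L = 30.3 / 1720 = 0.01762.
Darcy flux q = K · i = 1.201 × 0.01762 = 0.02116 m/day.
Seepage velocity v = q / n_e = 0.02116 / 0.24 = 0.08815 m/day.
Travel time t = L / v = 1720 / 0.08815 = 19512 days = 53.42 years.

53.4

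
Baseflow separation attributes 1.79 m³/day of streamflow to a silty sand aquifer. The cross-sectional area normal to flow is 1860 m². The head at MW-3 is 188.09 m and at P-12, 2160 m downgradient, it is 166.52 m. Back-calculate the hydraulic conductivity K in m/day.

Hydraulic gradient i = (188.09 − 166.52) / 2160 = 21.57 / 2160 = 0.009986.
From Q = K·A·i, K = Q / (A·i) = 1.79 / (1860 × 0.009986) = 0.09637 m/day.

0.0964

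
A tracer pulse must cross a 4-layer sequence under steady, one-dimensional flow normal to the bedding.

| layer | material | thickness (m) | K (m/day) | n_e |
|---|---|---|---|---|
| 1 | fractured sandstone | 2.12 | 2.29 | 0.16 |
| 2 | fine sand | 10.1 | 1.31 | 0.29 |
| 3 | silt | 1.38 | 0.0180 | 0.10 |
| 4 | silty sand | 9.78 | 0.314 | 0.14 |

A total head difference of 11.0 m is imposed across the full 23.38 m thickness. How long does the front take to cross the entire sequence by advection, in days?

With flow normal to the layers, continuity requires the same specific discharge q through every layer.
Σ(b_i/K_i) = 2.12/2.29 + 10.1/1.31 + 1.38/0.0180 + 9.78/0.314 = 116.4 d.
q = Δh / Σ(b_i/K_i) = 11.0 / 116.4 = 0.09446 m/day.
In each layer the seepage velocity is v_i = q/n_i, so the layer transit time is t_i = b_i·n_i / q:
  layer 1 (fractured sandstone): t_1 = 2.12 × 0.16 / 0.09446 = 3.591 d
  layer 2 (fine sand): t_2 = 10.1 × 0.29 / 0.09446 = 31.01 d
  layer 3 (silt): t_3 = 1.38 × 0.10 / 0.09446 = 1.461 d
  layer 4 (silty sand): t_4 = 9.78 × 0.14 / 0.09446 = 14.49 d
Total t = Σ t_i = 50.55 days.

50.6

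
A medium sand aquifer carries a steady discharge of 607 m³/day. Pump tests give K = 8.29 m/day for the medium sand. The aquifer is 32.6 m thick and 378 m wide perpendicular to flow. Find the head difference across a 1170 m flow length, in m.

6.95

Cross-sectional area A = 378 × 32.6 = 12323 m².
From Q = K·A·i, i = Q / (K·A) = 607 / (8.290 × 12323) = 0.005942.
Head loss Δh = i · L = 0.005942 × 1170 = 6.952 m.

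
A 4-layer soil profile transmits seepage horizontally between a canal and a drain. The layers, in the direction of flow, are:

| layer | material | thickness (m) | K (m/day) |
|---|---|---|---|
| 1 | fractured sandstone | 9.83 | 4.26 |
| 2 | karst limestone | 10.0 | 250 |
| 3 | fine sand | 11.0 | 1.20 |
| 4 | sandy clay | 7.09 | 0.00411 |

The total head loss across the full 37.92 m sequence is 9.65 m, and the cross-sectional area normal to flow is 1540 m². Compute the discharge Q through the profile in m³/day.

8.56

Flow is perpendicular to layering, so the layers act in series and the equivalent K is the thickness-weighted harmonic mean.
Total thickness L = 9.83 + 10.0 + 11.0 + 7.09 = 37.92 m.
Σ(b_i/K_i) = 9.83/4.26 + 10.0/250 + 11.0/1.20 + 7.09/0.00411 = 1737 d.
K_eq = L / Σ(b_i/K_i) = 37.92 / 1737 = 0.02184 m/day.
Q = K_eq · A · (Δh/L) = 0.02184 × 1540 × (9.65/37.92) = 8.558 m³/day.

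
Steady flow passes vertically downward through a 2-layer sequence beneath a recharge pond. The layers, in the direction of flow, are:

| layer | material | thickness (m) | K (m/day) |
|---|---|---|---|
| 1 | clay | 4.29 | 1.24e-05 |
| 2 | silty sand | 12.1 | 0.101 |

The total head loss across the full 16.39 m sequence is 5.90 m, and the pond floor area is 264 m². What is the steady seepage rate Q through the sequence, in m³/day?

0.00450

Flow is perpendicular to layering, so the layers act in series and the equivalent K is the thickness-weighted harmonic mean.
Total thickness L = 4.29 + 12.1 = 16.39 m.
Σ(b_i/K_i) = 4.29/1.24e-05 + 12.1/0.101 = 3.461e+05 d.
K_eq = L / Σ(b_i/K_i) = 16.39 / 3.461e+05 = 4.736e-05 m/day.
Q = K_eq · A · (Δh/L) = 4.736e-05 × 264 × (5.90/16.39) = 0.004501 m³/day.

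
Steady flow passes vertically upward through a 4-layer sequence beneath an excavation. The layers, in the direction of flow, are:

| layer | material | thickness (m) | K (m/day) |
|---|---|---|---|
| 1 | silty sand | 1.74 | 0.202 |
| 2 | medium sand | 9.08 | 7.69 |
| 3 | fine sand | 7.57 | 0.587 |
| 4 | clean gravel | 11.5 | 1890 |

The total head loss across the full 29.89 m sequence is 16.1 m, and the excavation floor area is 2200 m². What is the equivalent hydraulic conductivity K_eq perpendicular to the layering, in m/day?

Flow is perpendicular to layering, so the layers act in series and the equivalent K is the thickness-weighted harmonic mean.
Total thickness L = 1.74 + 9.08 + 7.57 + 11.5 = 29.89 m.
Σ(b_i/K_i) = 1.74/0.202 + 9.08/7.69 + 7.57/0.587 + 11.5/1890 = 22.70 d.
K_eq = L / Σ(b_i/K_i) = 29.89 / 22.70 = 1.317 m/day.

1.32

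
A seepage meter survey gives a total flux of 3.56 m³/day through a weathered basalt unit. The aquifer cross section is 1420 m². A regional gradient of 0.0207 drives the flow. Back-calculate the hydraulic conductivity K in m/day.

Hydraulic gradient i = 0.0207.
From Q = K·A·i, K = Q / (A·i) = 3.56 / (1420 × 0.02070) = 0.1211 m/day.

0.121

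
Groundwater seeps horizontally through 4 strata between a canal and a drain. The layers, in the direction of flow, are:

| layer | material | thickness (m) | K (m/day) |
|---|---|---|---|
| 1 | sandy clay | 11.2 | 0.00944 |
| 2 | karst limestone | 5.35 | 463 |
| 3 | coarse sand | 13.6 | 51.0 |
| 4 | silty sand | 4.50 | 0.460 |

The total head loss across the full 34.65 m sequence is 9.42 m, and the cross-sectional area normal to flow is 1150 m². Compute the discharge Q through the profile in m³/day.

Flow is perpendicular to layering, so the layers act in series and the equivalent K is the thickness-weighted harmonic mean.
Total thickness L = 11.2 + 5.35 + 13.6 + 4.50 = 34.65 m.
Σ(b_i/K_i) = 11.2/0.00944 + 5.35/463 + 13.6/51.0 + 4.50/0.460 = 1197 d.
K_eq = L / Σ(b_i/K_i) = 34.65 / 1197 = 0.02896 m/day.
Q = K_eq · A · (Δh/L) = 0.02896 × 1150 × (9.42/34.65) = 9.054 m³/day.

9.05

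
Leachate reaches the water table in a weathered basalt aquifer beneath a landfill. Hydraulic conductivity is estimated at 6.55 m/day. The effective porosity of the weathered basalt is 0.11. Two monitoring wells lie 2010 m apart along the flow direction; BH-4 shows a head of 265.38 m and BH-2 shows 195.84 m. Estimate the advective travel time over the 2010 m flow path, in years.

2.67

Hydraulic gradient i = (265.38 − 195.84) / 2010 = 69.54 / 2010 = 0.03460.
Darcy flux q = K · i = 6.550 × 0.03460 = 0.2266 m/day.
Seepage velocity v = q / n_e = 0.2266 / 0.11 = 2.060 m/day.
Travel time t = L / v = 2010 / 2.060 = 975.7 days = 2.671 years.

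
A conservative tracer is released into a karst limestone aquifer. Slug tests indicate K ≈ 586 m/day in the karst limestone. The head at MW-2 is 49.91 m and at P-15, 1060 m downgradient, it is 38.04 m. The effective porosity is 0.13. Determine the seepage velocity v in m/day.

Hydraulic gradient i = (49.91 − 38.04) / 1060 = 11.87 / 1060 = 0.01120.
Darcy flux q = K · i = 586.0 × 0.01120 = 6.562 m/day.
Seepage velocity v = q / n_e = 6.562 / 0.13 = 50.48 m/day.

50.5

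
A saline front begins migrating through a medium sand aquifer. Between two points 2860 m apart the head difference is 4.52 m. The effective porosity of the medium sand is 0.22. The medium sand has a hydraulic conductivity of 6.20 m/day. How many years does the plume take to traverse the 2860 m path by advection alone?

Hydraulic gradient i = Δh / L = 4.52 / 2860 = 0.001580.
Darcy flux q = K · i = 6.200 × 0.001580 = 0.009799 m/day.
Seepage velocity v = q / n_e = 0.009799 / 0.22 = 0.04454 m/day.
Travel time t = L / v = 2860 / 0.04454 = 64213 days = 175.8 years.

176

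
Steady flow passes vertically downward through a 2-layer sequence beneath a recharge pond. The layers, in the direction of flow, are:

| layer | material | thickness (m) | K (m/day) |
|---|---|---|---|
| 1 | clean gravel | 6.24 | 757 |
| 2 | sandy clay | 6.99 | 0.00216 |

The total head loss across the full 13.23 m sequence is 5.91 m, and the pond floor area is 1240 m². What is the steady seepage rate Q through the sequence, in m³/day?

2.26

Flow is perpendicular to layering, so the layers act in series and the equivalent K is the thickness-weighted harmonic mean.
Total thickness L = 6.24 + 6.99 = 13.23 m.
Σ(b_i/K_i) = 6.24/757 + 6.99/0.00216 = 3236 d.
K_eq = L / Σ(b_i/K_i) = 13.23 / 3236 = 0.004088 m/day.
Q = K_eq · A · (Δh/L) = 0.004088 × 1240 × (5.91/13.23) = 2.265 m³/day.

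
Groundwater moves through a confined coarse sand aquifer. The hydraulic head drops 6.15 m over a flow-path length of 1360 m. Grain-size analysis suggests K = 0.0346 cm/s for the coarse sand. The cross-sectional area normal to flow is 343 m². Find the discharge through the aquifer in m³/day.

Convert K: 0.0346 cm/s × 864 = 29.89 m/day.
Hydraulic gradient i = Δh / L = 6.15 / 1360 = 0.004522.
Darcy's law: Q = K · A · i = 29.89 × 343.0 × 0.004522 = 46.37 m³/day.

46.4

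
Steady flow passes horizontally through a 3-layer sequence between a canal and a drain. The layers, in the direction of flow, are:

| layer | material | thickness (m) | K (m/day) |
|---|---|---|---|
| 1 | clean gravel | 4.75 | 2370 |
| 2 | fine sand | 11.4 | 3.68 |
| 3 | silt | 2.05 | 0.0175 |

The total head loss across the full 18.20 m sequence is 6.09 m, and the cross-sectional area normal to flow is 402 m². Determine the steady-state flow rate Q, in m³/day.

Flow is perpendicular to layering, so the layers act in series and the equivalent K is the thickness-weighted harmonic mean.
Total thickness L = 4.75 + 11.4 + 2.05 = 18.20 m.
Σ(b_i/K_i) = 4.75/2370 + 11.4/3.68 + 2.05/0.0175 = 120.2 d.
K_eq = L / Σ(b_i/K_i) = 18.20 / 120.2 = 0.1514 m/day.
Q = K_eq · A · (Δh/L) = 0.1514 × 402 × (6.09/18.20) = 20.36 m³/day.

20.4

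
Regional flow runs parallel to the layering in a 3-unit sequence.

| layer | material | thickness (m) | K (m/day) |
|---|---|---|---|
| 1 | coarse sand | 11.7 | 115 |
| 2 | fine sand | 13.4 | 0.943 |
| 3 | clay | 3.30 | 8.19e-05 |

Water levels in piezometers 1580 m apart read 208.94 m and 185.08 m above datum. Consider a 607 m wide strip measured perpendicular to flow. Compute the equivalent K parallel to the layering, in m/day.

Flow is parallel to layering, so each bed carries its own Darcy discharge and the transmissivities add.
Σ(K_i·b_i) = 115×11.7 + 0.943×13.4 + 8.19e-05×3.30 = 1358 m²/day.
Total thickness b = 28.40 m, so K_eq = Σ(K_i·b_i)/b = 47.82 m/day.

47.8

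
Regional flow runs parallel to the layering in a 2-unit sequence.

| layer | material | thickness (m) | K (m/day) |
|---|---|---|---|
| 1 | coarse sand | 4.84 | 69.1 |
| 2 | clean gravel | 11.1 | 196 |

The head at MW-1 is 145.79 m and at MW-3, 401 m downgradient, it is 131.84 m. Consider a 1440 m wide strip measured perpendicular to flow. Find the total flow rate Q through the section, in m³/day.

126000

Flow is parallel to layering, so each bed carries its own Darcy discharge and the transmissivities add.
Σ(K_i·b_i) = 69.1×4.84 + 196×11.1 = 2510 m²/day.
Hydraulic gradient i = (145.79 − 131.84) / 401 = 13.95 / 401 = 0.03479.
Q = Σ(K_i·b_i) · W · i = 2510 × 1440 × 0.03479 = 1.257e+05 m³/day.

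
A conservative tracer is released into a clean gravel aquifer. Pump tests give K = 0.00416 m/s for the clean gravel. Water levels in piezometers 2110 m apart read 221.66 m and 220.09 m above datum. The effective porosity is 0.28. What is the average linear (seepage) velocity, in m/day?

0.955

Convert K: 0.00416 m/s × 86400 = 359.4 m/day.
Hydraulic gradient i = (221.66 − 220.09) / 2110 = 1.57 / 2110 = 0.0007441.
Darcy flux q = K · i = 359.4 × 0.0007441 = 0.2674 m/day.
Seepage velocity v = q / n_e = 0.2674 / 0.28 = 0.9551 m/day.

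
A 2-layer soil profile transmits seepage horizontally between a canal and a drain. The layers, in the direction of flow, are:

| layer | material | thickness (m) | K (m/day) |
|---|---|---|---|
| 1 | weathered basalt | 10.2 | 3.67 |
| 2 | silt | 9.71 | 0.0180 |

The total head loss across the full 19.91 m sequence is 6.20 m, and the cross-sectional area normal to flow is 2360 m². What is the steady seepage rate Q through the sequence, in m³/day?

27.0

Flow is perpendicular to layering, so the layers act in series and the equivalent K is the thickness-weighted harmonic mean.
Total thickness L = 10.2 + 9.71 = 19.91 m.
Σ(b_i/K_i) = 10.2/3.67 + 9.71/0.0180 = 542.2 d.
K_eq = L / Σ(b_i/K_i) = 19.91 / 542.2 = 0.03672 m/day.
Q = K_eq · A · (Δh/L) = 0.03672 × 2360 × (6.20/19.91) = 26.99 m³/day.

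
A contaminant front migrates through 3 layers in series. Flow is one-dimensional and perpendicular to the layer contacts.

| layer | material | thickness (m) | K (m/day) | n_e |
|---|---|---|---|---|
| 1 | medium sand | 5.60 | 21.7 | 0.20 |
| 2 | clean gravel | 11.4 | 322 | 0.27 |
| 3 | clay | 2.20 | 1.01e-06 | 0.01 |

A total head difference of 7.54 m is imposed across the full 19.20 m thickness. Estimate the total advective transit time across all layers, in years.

3340

With flow normal to the layers, continuity requires the same specific discharge q through every layer.
Σ(b_i/K_i) = 5.60/21.7 + 11.4/322 + 2.20/1.01e-06 = 2.178e+06 d.
q = Δh / Σ(b_i/K_i) = 7.54 / 2.178e+06 = 3.462e-06 m/day.
In each layer the seepage velocity is v_i = q/n_i, so the layer transit time is t_i = b_i·n_i / q:
  layer 1 (medium sand): t_1 = 5.60 × 0.20 / 3.462e-06 = 3.236e+05 d
  layer 2 (clean gravel): t_2 = 11.4 × 0.27 / 3.462e-06 = 8.892e+05 d
  layer 3 (clay): t_3 = 2.20 × 0.01 / 3.462e-06 = 6356 d
Total t = Σ t_i = 1.219e+06 days = 3338 years.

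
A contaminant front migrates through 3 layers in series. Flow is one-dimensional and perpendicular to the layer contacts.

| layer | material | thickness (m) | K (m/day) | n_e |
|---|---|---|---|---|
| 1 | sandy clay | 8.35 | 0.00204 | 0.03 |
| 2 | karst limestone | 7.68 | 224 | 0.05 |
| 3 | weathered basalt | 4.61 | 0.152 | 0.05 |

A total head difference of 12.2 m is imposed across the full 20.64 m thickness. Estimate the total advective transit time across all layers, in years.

With flow normal to the layers, continuity requires the same specific discharge q through every layer.
Σ(b_i/K_i) = 8.35/0.00204 + 7.68/224 + 4.61/0.152 = 4124 d.
q = Δh / Σ(b_i/K_i) = 12.2 / 4124 = 0.002959 m/day.
In each layer the seepage velocity is v_i = q/n_i, so the layer transit time is t_i = b_i·n_i / q:
  layer 1 (sandy clay): t_1 = 8.35 × 0.03 / 0.002959 = 84.67 d
  layer 2 (karst limestone): t_2 = 7.68 × 0.05 / 0.002959 = 129.8 d
  layer 3 (weathered basalt): t_3 = 4.61 × 0.05 / 0.002959 = 77.91 d
Total t = Σ t_i = 292.4 days = 0.8004 years.

0.800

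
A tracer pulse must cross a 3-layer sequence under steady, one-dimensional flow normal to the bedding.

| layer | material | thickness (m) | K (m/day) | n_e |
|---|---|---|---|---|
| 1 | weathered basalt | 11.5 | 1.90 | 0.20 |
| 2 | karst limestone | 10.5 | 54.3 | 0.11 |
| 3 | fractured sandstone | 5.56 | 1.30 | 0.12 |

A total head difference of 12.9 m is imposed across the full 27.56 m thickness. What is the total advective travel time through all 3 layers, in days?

3.36

With flow normal to the layers, continuity requires the same specific discharge q through every layer.
Σ(b_i/K_i) = 11.5/1.90 + 10.5/54.3 + 5.56/1.30 = 10.52 d.
q = Δh / Σ(b_i/K_i) = 12.9 / 10.52 = 1.226 m/day.
In each layer the seepage velocity is v_i = q/n_i, so the layer transit time is t_i = b_i·n_i / q:
  layer 1 (weathered basalt): t_1 = 11.5 × 0.20 / 1.226 = 1.876 d
  layer 2 (karst limestone): t_2 = 10.5 × 0.11 / 1.226 = 0.9422 d
  layer 3 (fractured sandstone): t_3 = 5.56 × 0.12 / 1.226 = 0.5443 d
Total t = Σ t_i = 3.363 days.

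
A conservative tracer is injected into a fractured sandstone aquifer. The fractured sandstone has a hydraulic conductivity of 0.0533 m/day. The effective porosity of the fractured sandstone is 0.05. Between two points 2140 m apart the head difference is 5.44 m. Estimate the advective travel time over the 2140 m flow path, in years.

2160

Hydraulic gradient i = Δh / L = 5.44 / 2140 = 0.002542.
Darcy flux q = K · i = 0.05330 × 0.002542 = 0.0001355 m/day.
Seepage velocity v = q / n_e = 0.0001355 / 0.05 = 0.002710 m/day.
Travel time t = L / v = 2140 / 0.002710 = 7.897e+05 days = 2162 years.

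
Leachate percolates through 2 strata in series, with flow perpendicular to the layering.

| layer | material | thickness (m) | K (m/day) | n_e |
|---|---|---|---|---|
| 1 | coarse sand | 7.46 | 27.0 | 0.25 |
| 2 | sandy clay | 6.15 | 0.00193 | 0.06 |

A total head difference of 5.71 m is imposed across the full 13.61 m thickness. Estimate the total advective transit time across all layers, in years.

3.41

With flow normal to the layers, continuity requires the same specific discharge q through every layer.
Σ(b_i/K_i) = 7.46/27.0 + 6.15/0.00193 = 3187 d.
q = Δh / Σ(b_i/K_i) = 5.71 / 3187 = 0.001792 m/day.
In each layer the seepage velocity is v_i = q/n_i, so the layer transit time is t_i = b_i·n_i / q:
  layer 1 (coarse sand): t_1 = 7.46 × 0.25 / 0.001792 = 1041 d
  layer 2 (sandy clay): t_2 = 6.15 × 0.06 / 0.001792 = 205.9 d
Total t = Σ t_i = 1247 days = 3.414 years.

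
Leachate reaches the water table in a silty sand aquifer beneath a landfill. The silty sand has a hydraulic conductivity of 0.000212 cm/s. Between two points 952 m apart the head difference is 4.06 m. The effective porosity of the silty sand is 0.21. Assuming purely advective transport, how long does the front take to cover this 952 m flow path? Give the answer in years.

701

Convert K: 0.000212 cm/s × 864 = 0.1832 m/day.
Hydraulic gradient i = Δh / L = 4.06 / 952 = 0.004265.
Darcy flux q = K · i = 0.1832 × 0.004265 = 0.0007812 m/day.
Seepage velocity v = q / n_e = 0.0007812 / 0.21 = 0.003720 m/day.
Travel time t = L / v = 952 / 0.003720 = 2.559e+05 days = 700.7 years.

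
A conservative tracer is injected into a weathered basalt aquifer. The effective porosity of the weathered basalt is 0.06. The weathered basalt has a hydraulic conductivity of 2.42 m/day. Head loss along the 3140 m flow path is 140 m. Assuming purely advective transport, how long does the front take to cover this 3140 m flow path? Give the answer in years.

Hydraulic gradient i = Δh / L = 140 / 3140 = 0.04459.
Darcy flux q = K · i = 2.420 × 0.04459 = 0.1079 m/day.
Seepage velocity v = q / n_e = 0.1079 / 0.06 = 1.798 m/day.
Travel time t = L / v = 3140 / 1.798 = 1746 days = 4.781 years.

4.78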